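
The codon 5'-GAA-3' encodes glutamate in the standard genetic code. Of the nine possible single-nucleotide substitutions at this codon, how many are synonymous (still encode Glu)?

1

Position 1: none → 0 synonymous.
Position 2: none → 0 synonymous.
Position 3: GAG → 1 synonymous.
Total: 0 + 0 + 1 = 1.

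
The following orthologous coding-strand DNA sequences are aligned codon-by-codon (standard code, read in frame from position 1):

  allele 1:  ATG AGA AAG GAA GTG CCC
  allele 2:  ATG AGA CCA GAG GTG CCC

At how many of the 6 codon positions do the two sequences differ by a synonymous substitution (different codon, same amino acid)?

Codon 1: ATG Met / ATG Met — identical.
Codon 2: AGA Arg / AGA Arg — identical.
Codon 3: AAG Lys / CCA Pro — nonsynonymous.
Codon 4: GAA Glu / GAG Glu — synonymous.
Codon 5: GTG Val / GTG Val — identical.
Codon 6: CCC Pro / CCC Pro — identical.
Synonymous differences: 1.

1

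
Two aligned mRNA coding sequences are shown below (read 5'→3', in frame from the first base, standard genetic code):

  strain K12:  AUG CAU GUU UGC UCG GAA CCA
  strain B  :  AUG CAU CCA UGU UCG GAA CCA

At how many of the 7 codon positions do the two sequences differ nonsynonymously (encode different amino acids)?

1

Codon 1: AUG Met / AUG Met — identical.
Codon 2: CAU His / CAU His — identical.
Codon 3: GUU Val / CCA Pro — nonsynonymous.
Codon 4: UGC Cys / UGU Cys — synonymous.
Codon 5: UCG Ser / UCG Ser — identical.
Codon 6: GAA Glu / GAA Glu — identical.
Codon 7: CCA Pro / CCA Pro — identical.
Nonsynonymous differences: 1.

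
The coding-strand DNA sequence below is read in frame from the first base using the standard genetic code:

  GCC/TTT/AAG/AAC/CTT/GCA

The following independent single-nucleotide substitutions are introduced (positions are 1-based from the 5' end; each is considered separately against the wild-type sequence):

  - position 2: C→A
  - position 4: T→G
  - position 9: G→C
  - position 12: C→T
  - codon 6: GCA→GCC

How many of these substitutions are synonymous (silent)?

2

Codon 1: GCC (Ala) → GAC (Asp) — missense.
Codon 2: TTT (Phe) → GTT (Val) — missense.
Codon 3: AAG (Lys) → AAC (Asn) — missense.
Codon 4: AAC (Asn) → AAT (Asn) — synonymous.
Codon 6: GCA (Ala) → GCC (Ala) — synonymous.
Synonymous: 2 of 5.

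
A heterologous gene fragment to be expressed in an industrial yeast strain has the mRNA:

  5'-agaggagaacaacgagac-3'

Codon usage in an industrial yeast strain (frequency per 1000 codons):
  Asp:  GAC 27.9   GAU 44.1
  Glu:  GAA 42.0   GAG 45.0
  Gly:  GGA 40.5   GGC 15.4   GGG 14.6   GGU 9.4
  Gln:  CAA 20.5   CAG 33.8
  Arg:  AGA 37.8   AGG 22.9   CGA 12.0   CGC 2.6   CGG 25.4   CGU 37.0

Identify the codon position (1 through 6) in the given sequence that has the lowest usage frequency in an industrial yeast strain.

5

Codon 1 AGA (Arg): 37.8 per 1000.
Codon 2 GGA (Gly): 40.5 per 1000.
Codon 3 GAA (Glu): 42.0 per 1000.
Codon 4 CAA (Gln): 20.5 per 1000.
Codon 5 CGA (Arg): 12.0 per 1000.
Codon 6 GAC (Asp): 27.9 per 1000.
Lowest frequency is 12.0 at codon 5.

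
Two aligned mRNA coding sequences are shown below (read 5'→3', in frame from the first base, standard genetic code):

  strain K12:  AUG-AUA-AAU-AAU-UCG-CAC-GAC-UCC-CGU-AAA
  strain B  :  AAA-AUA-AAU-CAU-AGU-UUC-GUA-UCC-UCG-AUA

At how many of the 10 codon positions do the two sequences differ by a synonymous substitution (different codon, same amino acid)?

Codon 1: AUG Met / AAA Lys — nonsynonymous.
Codon 2: AUA Ile / AUA Ile — identical.
Codon 3: AAU Asn / AAU Asn — identical.
Codon 4: AAU Asn / CAU His — nonsynonymous.
Codon 5: UCG Ser / AGU Ser — synonymous.
Codon 6: CAC His / UUC Phe — nonsynonymous.
Codon 7: GAC Asp / GUA Val — nonsynonymous.
Codon 8: UCC Ser / UCC Ser — identical.
Codon 9: CGU Arg / UCG Ser — nonsynonymous.
Codon 10: AAA Lys / AUA Ile — nonsynonymous.
Synonymous differences: 1.

1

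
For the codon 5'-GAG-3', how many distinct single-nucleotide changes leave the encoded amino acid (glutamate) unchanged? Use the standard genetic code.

1

Position 1: none → 0 synonymous.
Position 2: none → 0 synonymous.
Position 3: GAA → 1 synonymous.
Total: 0 + 0 + 1 = 1.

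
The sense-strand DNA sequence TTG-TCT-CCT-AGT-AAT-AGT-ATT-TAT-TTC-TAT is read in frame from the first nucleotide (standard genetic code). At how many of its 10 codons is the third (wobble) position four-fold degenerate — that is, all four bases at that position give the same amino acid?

Codon 1 TTG (Leu): third position 2-fold.
Codon 2 TCT (Ser): third position 4-fold.
Codon 3 CCT (Pro): third position 4-fold.
Codon 4 AGT (Ser): third position 2-fold.
Codon 5 AAT (Asn): third position 2-fold.
Codon 6 AGT (Ser): third position 2-fold.
Codon 7 ATT (Ile): third position 3-fold.
Codon 8 TAT (Tyr): third position 2-fold.
Codon 9 TTC (Phe): third position 2-fold.
Codon 10 TAT (Tyr): third position 2-fold.
Four-fold degenerate third positions: 2.

2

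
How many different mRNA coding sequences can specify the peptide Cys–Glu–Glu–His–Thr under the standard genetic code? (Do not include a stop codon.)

Cys: 2 codons.
Glu: 2 codons.
Glu: 2 codons.
His: 2 codons.
Thr: 4 codons.
2 × 2 × 2 × 2 × 4 = 64.

64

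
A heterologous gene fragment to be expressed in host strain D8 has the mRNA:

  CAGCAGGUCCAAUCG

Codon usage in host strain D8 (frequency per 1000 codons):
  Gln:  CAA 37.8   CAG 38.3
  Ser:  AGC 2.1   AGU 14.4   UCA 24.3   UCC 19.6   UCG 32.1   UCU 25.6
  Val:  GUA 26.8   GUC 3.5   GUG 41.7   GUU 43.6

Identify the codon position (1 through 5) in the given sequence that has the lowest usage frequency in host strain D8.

Codon 1 CAG (Gln): 38.3 per 1000.
Codon 2 CAG (Gln): 38.3 per 1000.
Codon 3 GUC (Val): 3.5 per 1000.
Codon 4 CAA (Gln): 37.8 per 1000.
Codon 5 UCG (Ser): 32.1 per 1000.
Lowest frequency is 3.5 at codon 3.

3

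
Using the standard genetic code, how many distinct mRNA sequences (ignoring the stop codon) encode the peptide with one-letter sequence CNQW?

Cys: 2 codons.
Asn: 2 codons.
Gln: 2 codons.
Trp: 1 codon.
2 × 2 × 2 × 1 = 8.

8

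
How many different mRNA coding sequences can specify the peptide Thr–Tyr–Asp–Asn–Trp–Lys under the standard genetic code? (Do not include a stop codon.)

64

Thr: 4 codons.
Tyr: 2 codons.
Asp: 2 codons.
Asn: 2 codons.
Trp: 1 codon.
Lys: 2 codons.
4 × 2 × 2 × 2 × 1 × 2 = 64.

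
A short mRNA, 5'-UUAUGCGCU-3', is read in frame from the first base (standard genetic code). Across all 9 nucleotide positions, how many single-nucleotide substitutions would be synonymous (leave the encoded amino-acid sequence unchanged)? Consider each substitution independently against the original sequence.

Codon 1 (UUA, Leu): 2 synonymous substitutions.
Codon 2 (UGC, Cys): 1 synonymous substitution.
Codon 3 (GCU, Ala): 3 synonymous substitutions.
Total: 2 + 1 + 3 = 6.

6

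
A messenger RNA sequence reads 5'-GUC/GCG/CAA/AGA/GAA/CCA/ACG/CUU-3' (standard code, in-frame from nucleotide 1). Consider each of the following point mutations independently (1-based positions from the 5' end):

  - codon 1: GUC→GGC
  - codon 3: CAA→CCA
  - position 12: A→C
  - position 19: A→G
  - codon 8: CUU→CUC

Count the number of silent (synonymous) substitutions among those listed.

1

Codon 1: GUC (Val) → GGC (Gly) — missense.
Codon 3: CAA (Gln) → CCA (Pro) — missense.
Codon 4: AGA (Arg) → AGC (Ser) — missense.
Codon 7: ACG (Thr) → GCG (Ala) — missense.
Codon 8: CUU (Leu) → CUC (Leu) — synonymous.
Synonymous: 1 of 5.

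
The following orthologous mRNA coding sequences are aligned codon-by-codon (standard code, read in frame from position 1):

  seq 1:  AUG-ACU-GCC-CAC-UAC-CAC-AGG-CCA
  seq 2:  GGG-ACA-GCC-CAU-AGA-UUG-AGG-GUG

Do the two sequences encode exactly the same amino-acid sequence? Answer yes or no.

Codon 1: AUG Met / GGG Gly — nonsynonymous.
Codon 2: ACU Thr / ACA Thr — synonymous.
Codon 3: GCC Ala / GCC Ala — identical.
Codon 4: CAC His / CAU His — synonymous.
Codon 5: UAC Tyr / AGA Arg — nonsynonymous.
Codon 6: CAC His / UUG Leu — nonsynonymous.
Codon 7: AGG Arg / AGG Arg — identical.
Codon 8: CCA Pro / GUG Val — nonsynonymous.
Nonsynonymous differences: 4 → different protein.

no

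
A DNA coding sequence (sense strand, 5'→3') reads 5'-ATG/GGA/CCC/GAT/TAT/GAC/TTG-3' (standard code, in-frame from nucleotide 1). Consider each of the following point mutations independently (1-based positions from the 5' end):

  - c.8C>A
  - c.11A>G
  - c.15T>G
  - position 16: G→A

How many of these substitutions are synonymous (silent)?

0

Codon 3: CCC (Pro) → CAC (His) — missense.
Codon 4: GAT (Asp) → GGT (Gly) — missense.
Codon 5: TAT (Tyr) → TAG (Stop) — nonsense.
Codon 6: GAC (Asp) → AAC (Asn) — missense.
Synonymous: 0 of 4.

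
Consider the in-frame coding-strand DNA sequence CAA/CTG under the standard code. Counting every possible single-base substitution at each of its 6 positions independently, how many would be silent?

5

Codon 1 (CAA, Gln): 1 synonymous substitution.
Codon 2 (CTG, Leu): 4 synonymous substitutions.
Total: 1 + 4 = 5.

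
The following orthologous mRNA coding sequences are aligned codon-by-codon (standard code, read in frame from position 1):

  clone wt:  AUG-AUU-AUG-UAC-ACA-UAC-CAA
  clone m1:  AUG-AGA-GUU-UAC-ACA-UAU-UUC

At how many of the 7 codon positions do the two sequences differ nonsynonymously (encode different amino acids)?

Codon 1: AUG Met / AUG Met — identical.
Codon 2: AUU Ile / AGA Arg — nonsynonymous.
Codon 3: AUG Met / GUU Val — nonsynonymous.
Codon 4: UAC Tyr / UAC Tyr — identical.
Codon 5: ACA Thr / ACA Thr — identical.
Codon 6: UAC Tyr / UAU Tyr — synonymous.
Codon 7: CAA Gln / UUC Phe — nonsynonymous.
Nonsynonymous differences: 3.

3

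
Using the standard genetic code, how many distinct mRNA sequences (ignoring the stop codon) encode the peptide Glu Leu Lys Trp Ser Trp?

Glu: 2 codons.
Leu: 6 codons.
Lys: 2 codons.
Trp: 1 codon.
Ser: 6 codons.
Trp: 1 codon.
2 × 6 × 2 × 1 × 6 × 1 = 144.

144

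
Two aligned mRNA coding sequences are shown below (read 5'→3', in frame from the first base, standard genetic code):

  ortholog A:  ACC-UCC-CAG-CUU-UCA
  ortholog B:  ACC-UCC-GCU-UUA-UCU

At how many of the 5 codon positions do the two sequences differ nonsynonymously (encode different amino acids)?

Codon 1: ACC Thr / ACC Thr — identical.
Codon 2: UCC Ser / UCC Ser — identical.
Codon 3: CAG Gln / GCU Ala — nonsynonymous.
Codon 4: CUU Leu / UUA Leu — synonymous.
Codon 5: UCA Ser / UCU Ser — synonymous.
Nonsynonymous differences: 1.

1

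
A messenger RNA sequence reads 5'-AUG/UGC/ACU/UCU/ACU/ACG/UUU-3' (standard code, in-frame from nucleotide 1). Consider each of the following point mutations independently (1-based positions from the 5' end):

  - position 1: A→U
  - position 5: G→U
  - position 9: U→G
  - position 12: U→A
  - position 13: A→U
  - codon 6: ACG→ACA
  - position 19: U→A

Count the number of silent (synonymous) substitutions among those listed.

Codon 1: AUG (Met) → UUG (Leu) — missense.
Codon 2: UGC (Cys) → UUC (Phe) — missense.
Codon 3: ACU (Thr) → ACG (Thr) — synonymous.
Codon 4: UCU (Ser) → UCA (Ser) — synonymous.
Codon 5: ACU (Thr) → UCU (Ser) — missense.
Codon 6: ACG (Thr) → ACA (Thr) — synonymous.
Codon 7: UUU (Phe) → AUU (Ile) — missense.
Synonymous: 3 of 7.

3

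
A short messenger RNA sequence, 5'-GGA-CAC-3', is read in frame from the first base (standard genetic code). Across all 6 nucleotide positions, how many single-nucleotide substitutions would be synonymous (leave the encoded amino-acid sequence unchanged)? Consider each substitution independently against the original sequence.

4

Codon 1 (GGA, Gly): 3 synonymous substitutions.
Codon 2 (CAC, His): 1 synonymous substitution.
Total: 3 + 1 = 4.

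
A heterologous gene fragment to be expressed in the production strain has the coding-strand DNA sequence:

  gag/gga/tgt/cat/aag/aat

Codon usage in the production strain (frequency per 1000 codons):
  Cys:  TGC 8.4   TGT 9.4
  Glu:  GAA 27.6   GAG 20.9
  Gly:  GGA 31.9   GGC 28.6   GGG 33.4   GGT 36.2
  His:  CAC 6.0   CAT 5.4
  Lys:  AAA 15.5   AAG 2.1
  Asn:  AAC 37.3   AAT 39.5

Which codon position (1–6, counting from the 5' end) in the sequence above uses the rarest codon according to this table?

5

Codon 1 GAG (Glu): 20.9 per 1000.
Codon 2 GGA (Gly): 31.9 per 1000.
Codon 3 TGT (Cys): 9.4 per 1000.
Codon 4 CAT (His): 5.4 per 1000.
Codon 5 AAG (Lys): 2.1 per 1000.
Codon 6 AAT (Asn): 39.5 per 1000.
Lowest frequency is 2.1 at codon 5.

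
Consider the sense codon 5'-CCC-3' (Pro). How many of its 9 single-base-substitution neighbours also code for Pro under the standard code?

Position 1: none → 0 synonymous.
Position 2: none → 0 synonymous.
Position 3: CCT, CCA, CCG → 3 synonymous.
Total: 0 + 0 + 3 = 3.

3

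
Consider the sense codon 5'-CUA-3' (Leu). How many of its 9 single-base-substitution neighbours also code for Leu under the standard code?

Position 1: UUA → 1 synonymous.
Position 2: none → 0 synonymous.
Position 3: CUU, CUC, CUG → 3 synonymous.
Total: 1 + 0 + 3 = 4.

4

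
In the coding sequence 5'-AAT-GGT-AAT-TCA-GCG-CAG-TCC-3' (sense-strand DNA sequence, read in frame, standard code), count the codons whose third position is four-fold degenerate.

Codon 1 AAT (Asn): third position 2-fold.
Codon 2 GGT (Gly): third position 4-fold.
Codon 3 AAT (Asn): third position 2-fold.
Codon 4 TCA (Ser): third position 4-fold.
Codon 5 GCG (Ala): third position 4-fold.
Codon 6 CAG (Gln): third position 2-fold.
Codon 7 TCC (Ser): third position 4-fold.
Four-fold degenerate third positions: 4.

4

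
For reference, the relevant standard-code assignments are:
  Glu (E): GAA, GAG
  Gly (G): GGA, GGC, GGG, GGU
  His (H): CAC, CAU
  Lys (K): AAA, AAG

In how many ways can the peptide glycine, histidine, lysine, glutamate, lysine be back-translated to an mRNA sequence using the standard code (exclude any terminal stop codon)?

64

Gly: 4 codons.
His: 2 codons.
Lys: 2 codons.
Glu: 2 codons.
Lys: 2 codons.
4 × 2 × 2 × 2 × 2 = 64.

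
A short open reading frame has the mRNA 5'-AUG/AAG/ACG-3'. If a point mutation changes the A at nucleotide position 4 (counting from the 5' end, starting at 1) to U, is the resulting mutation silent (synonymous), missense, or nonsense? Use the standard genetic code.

nonsense

Position 4 falls in codon 2: AAG → Lys.
After the substitution the codon is UAG → Stop.
The new codon is a stop codon, so this is a nonsense mutation.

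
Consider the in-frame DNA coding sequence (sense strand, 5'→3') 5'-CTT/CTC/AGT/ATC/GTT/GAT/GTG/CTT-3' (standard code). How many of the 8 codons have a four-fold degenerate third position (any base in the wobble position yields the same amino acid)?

Codon 1 CTT (Leu): third position 4-fold.
Codon 2 CTC (Leu): third position 4-fold.
Codon 3 AGT (Ser): third position 2-fold.
Codon 4 ATC (Ile): third position 3-fold.
Codon 5 GTT (Val): third position 4-fold.
Codon 6 GAT (Asp): third position 2-fold.
Codon 7 GTG (Val): third position 4-fold.
Codon 8 CTT (Leu): third position 4-fold.
Four-fold degenerate third positions: 5.

5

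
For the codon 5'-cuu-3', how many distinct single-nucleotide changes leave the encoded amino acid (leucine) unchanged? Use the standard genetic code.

Position 1: none → 0 synonymous.
Position 2: none → 0 synonymous.
Position 3: CUC, CUA, CUG → 3 synonymous.
Total: 0 + 0 + 3 = 3.

3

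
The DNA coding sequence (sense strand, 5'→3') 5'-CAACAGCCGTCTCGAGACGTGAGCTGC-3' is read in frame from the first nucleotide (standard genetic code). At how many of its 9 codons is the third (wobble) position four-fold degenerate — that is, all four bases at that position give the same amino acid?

4

Codon 1 CAA (Gln): third position 2-fold.
Codon 2 CAG (Gln): third position 2-fold.
Codon 3 CCG (Pro): third position 4-fold.
Codon 4 TCT (Ser): third position 4-fold.
Codon 5 CGA (Arg): third position 4-fold.
Codon 6 GAC (Asp): third position 2-fold.
Codon 7 GTG (Val): third position 4-fold.
Codon 8 AGC (Ser): third position 2-fold.
Codon 9 TGC (Cys): third position 2-fold.
Four-fold degenerate third positions: 4.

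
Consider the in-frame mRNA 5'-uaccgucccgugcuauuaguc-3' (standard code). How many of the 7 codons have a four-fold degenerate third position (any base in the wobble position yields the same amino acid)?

Codon 1 UAC (Tyr): third position 2-fold.
Codon 2 CGU (Arg): third position 4-fold.
Codon 3 CCC (Pro): third position 4-fold.
Codon 4 GUG (Val): third position 4-fold.
Codon 5 CUA (Leu): third position 4-fold.
Codon 6 UUA (Leu): third position 2-fold.
Codon 7 GUC (Val): third position 4-fold.
Four-fold degenerate third positions: 5.

5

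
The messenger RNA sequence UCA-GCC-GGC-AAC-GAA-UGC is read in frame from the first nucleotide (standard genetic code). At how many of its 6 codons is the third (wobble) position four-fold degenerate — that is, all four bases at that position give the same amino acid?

Codon 1 UCA (Ser): third position 4-fold.
Codon 2 GCC (Ala): third position 4-fold.
Codon 3 GGC (Gly): third position 4-fold.
Codon 4 AAC (Asn): third position 2-fold.
Codon 5 GAA (Glu): third position 2-fold.
Codon 6 UGC (Cys): third position 2-fold.
Four-fold degenerate third positions: 3.

3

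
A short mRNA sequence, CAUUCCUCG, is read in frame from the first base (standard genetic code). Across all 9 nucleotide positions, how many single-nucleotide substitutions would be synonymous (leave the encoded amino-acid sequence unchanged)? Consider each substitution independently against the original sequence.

Codon 1 (CAU, His): 1 synonymous substitution.
Codon 2 (UCC, Ser): 3 synonymous substitutions.
Codon 3 (UCG, Ser): 3 synonymous substitutions.
Total: 1 + 3 + 3 = 7.

7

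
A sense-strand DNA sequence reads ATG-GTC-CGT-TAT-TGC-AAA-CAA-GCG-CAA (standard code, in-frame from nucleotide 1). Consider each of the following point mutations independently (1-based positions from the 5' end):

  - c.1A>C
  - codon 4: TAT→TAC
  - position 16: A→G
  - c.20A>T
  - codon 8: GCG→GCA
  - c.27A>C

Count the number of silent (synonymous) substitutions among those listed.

Codon 1: ATG (Met) → CTG (Leu) — missense.
Codon 4: TAT (Tyr) → TAC (Tyr) — synonymous.
Codon 6: AAA (Lys) → GAA (Glu) — missense.
Codon 7: CAA (Gln) → CTA (Leu) — missense.
Codon 8: GCG (Ala) → GCA (Ala) — synonymous.
Codon 9: CAA (Gln) → CAC (His) — missense.
Synonymous: 2 of 6.

2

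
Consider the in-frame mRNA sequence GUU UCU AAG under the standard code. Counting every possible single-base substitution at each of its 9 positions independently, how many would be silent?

Codon 1 (GUU, Val): 3 synonymous substitutions.
Codon 2 (UCU, Ser): 3 synonymous substitutions.
Codon 3 (AAG, Lys): 1 synonymous substitution.
Total: 3 + 3 + 1 = 7.

7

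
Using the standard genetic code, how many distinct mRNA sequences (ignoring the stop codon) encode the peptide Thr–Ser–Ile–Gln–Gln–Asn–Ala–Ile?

Thr: 4 codons.
Ser: 6 codons.
Ile: 3 codons.
Gln: 2 codons.
Gln: 2 codons.
Asn: 2 codons.
Ala: 4 codons.
Ile: 3 codons.
4 × 6 × 3 × 2 × 2 × 2 × 4 × 3 = 6912.

6912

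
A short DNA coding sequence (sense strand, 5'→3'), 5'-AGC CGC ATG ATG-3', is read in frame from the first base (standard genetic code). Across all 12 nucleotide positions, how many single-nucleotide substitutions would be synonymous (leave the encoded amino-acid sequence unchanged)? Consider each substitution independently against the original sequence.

Codon 1 (AGC, Ser): 1 synonymous substitution.
Codon 2 (CGC, Arg): 3 synonymous substitutions.
Codon 3 (ATG, Met): 0 synonymous substitutions.
Codon 4 (ATG, Met): 0 synonymous substitutions.
Total: 1 + 3 + 0 + 0 = 4.

4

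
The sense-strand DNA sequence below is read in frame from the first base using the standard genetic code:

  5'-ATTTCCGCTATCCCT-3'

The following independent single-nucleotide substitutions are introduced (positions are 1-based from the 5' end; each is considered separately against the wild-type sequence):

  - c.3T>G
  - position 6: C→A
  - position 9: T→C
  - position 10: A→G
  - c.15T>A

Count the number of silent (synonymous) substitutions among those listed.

3

Codon 1: ATT (Ile) → ATG (Met) — missense.
Codon 2: TCC (Ser) → TCA (Ser) — synonymous.
Codon 3: GCT (Ala) → GCC (Ala) — synonymous.
Codon 4: ATC (Ile) → GTC (Val) — missense.
Codon 5: CCT (Pro) → CCA (Pro) — synonymous.
Synonymous: 3 of 5.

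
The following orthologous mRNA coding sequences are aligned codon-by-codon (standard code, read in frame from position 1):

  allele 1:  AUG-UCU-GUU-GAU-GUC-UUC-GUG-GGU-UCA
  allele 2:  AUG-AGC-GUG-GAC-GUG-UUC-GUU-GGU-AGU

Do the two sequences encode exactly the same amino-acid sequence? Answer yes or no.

Codon 1: AUG Met / AUG Met — identical.
Codon 2: UCU Ser / AGC Ser — synonymous.
Codon 3: GUU Val / GUG Val — synonymous.
Codon 4: GAU Asp / GAC Asp — synonymous.
Codon 5: GUC Val / GUG Val — synonymous.
Codon 6: UUC Phe / UUC Phe — identical.
Codon 7: GUG Val / GUU Val — synonymous.
Codon 8: GGU Gly / GGU Gly — identical.
Codon 9: UCA Ser / AGU Ser — synonymous.
Nonsynonymous differences: 0 → same protein.

yes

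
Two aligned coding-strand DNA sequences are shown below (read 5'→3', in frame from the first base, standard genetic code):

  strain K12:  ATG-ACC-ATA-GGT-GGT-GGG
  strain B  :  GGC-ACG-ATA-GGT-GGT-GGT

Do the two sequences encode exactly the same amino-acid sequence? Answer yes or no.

Codon 1: ATG Met / GGC Gly — nonsynonymous.
Codon 2: ACC Thr / ACG Thr — synonymous.
Codon 3: ATA Ile / ATA Ile — identical.
Codon 4: GGT Gly / GGT Gly — identical.
Codon 5: GGT Gly / GGT Gly — identical.
Codon 6: GGG Gly / GGT Gly — synonymous.
Nonsynonymous differences: 1 → different protein.

no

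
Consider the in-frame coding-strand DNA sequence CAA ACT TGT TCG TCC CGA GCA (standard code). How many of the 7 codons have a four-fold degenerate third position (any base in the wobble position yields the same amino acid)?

5

Codon 1 CAA (Gln): third position 2-fold.
Codon 2 ACT (Thr): third position 4-fold.
Codon 3 TGT (Cys): third position 2-fold.
Codon 4 TCG (Ser): third position 4-fold.
Codon 5 TCC (Ser): third position 4-fold.
Codon 6 CGA (Arg): third position 4-fold.
Codon 7 GCA (Ala): third position 4-fold.
Four-fold degenerate third positions: 5.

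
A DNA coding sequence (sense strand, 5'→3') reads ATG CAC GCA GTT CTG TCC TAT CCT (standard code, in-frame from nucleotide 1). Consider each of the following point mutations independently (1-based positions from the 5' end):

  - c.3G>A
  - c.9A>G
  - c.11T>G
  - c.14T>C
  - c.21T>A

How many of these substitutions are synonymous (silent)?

Codon 1: ATG (Met) → ATA (Ile) — missense.
Codon 3: GCA (Ala) → GCG (Ala) — synonymous.
Codon 4: GTT (Val) → GGT (Gly) — missense.
Codon 5: CTG (Leu) → CCG (Pro) — missense.
Codon 7: TAT (Tyr) → TAA (Stop) — nonsense.
Synonymous: 1 of 5.

1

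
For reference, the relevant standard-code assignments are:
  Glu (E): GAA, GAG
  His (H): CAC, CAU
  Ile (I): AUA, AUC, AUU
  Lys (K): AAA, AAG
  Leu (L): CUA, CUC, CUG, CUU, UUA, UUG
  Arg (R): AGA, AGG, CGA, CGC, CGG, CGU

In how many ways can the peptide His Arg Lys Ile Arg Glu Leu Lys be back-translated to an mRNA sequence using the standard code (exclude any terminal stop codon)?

His: 2 codons.
Arg: 6 codons.
Lys: 2 codons.
Ile: 3 codons.
Arg: 6 codons.
Glu: 2 codons.
Leu: 6 codons.
Lys: 2 codons.
2 × 6 × 2 × 3 × 6 × 2 × 6 × 2 = 10368.

10368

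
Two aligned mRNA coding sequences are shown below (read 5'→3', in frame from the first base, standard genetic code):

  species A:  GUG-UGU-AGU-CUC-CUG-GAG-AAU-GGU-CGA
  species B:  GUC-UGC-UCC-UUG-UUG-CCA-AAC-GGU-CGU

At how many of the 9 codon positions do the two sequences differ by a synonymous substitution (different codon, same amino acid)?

7

Codon 1: GUG Val / GUC Val — synonymous.
Codon 2: UGU Cys / UGC Cys — synonymous.
Codon 3: AGU Ser / UCC Ser — synonymous.
Codon 4: CUC Leu / UUG Leu — synonymous.
Codon 5: CUG Leu / UUG Leu — synonymous.
Codon 6: GAG Glu / CCA Pro — nonsynonymous.
Codon 7: AAU Asn / AAC Asn — synonymous.
Codon 8: GGU Gly / GGU Gly — identical.
Codon 9: CGA Arg / CGU Arg — synonymous.
Synonymous differences: 7.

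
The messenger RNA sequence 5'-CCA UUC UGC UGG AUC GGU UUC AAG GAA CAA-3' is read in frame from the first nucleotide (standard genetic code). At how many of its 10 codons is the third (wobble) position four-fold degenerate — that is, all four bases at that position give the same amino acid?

Codon 1 CCA (Pro): third position 4-fold.
Codon 2 UUC (Phe): third position 2-fold.
Codon 3 UGC (Cys): third position 2-fold.
Codon 4 UGG (Trp): third position 1-fold.
Codon 5 AUC (Ile): third position 3-fold.
Codon 6 GGU (Gly): third position 4-fold.
Codon 7 UUC (Phe): third position 2-fold.
Codon 8 AAG (Lys): third position 2-fold.
Codon 9 GAA (Glu): third position 2-fold.
Codon 10 CAA (Gln): third position 2-fold.
Four-fold degenerate third positions: 2.

2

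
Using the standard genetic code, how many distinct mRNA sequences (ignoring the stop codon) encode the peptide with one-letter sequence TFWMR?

Thr: 4 codons.
Phe: 2 codons.
Trp: 1 codon.
Met: 1 codon.
Arg: 6 codons.
4 × 2 × 1 × 1 × 6 = 48.

48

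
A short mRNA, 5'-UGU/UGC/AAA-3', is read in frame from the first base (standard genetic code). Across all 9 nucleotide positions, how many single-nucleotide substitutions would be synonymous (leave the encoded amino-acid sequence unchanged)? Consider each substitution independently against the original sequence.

3

Codon 1 (UGU, Cys): 1 synonymous substitution.
Codon 2 (UGC, Cys): 1 synonymous substitution.
Codon 3 (AAA, Lys): 1 synonymous substitution.
Total: 1 + 1 + 1 = 3.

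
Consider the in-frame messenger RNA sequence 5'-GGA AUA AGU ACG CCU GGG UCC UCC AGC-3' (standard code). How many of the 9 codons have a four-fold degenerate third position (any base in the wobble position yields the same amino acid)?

6

Codon 1 GGA (Gly): third position 4-fold.
Codon 2 AUA (Ile): third position 3-fold.
Codon 3 AGU (Ser): third position 2-fold.
Codon 4 ACG (Thr): third position 4-fold.
Codon 5 CCU (Pro): third position 4-fold.
Codon 6 GGG (Gly): third position 4-fold.
Codon 7 UCC (Ser): third position 4-fold.
Codon 8 UCC (Ser): third position 4-fold.
Codon 9 AGC (Ser): third position 2-fold.
Four-fold degenerate third positions: 6.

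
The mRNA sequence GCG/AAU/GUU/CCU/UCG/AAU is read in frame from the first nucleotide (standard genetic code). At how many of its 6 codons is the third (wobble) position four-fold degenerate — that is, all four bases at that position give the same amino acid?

Codon 1 GCG (Ala): third position 4-fold.
Codon 2 AAU (Asn): third position 2-fold.
Codon 3 GUU (Val): third position 4-fold.
Codon 4 CCU (Pro): third position 4-fold.
Codon 5 UCG (Ser): third position 4-fold.
Codon 6 AAU (Asn): third position 2-fold.
Four-fold degenerate third positions: 4.

4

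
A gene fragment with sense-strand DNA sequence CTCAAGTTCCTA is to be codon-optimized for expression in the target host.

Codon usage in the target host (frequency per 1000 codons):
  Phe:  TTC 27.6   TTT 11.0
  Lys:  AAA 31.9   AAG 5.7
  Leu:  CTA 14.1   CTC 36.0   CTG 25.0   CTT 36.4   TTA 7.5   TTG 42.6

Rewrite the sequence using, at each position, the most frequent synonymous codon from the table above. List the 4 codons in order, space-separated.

Codon 1 (Leu): best is TTG at 42.6.
Codon 2 (Lys): best is AAA at 31.9.
Codon 3 (Phe): best is TTC at 27.6.
Codon 4 (Leu): best is TTG at 42.6.

TTG AAA TTC TTG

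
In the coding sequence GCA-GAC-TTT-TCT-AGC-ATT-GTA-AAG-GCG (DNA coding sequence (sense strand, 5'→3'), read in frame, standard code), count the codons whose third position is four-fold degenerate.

4

Codon 1 GCA (Ala): third position 4-fold.
Codon 2 GAC (Asp): third position 2-fold.
Codon 3 TTT (Phe): third position 2-fold.
Codon 4 TCT (Ser): third position 4-fold.
Codon 5 AGC (Ser): third position 2-fold.
Codon 6 ATT (Ile): third position 3-fold.
Codon 7 GTA (Val): third position 4-fold.
Codon 8 AAG (Lys): third position 2-fold.
Codon 9 GCG (Ala): third position 4-fold.
Four-fold degenerate third positions: 4.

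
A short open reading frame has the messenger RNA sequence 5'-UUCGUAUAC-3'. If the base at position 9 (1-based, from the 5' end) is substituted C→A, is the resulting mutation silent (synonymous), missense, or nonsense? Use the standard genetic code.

Position 9 falls in codon 3: UAC → Tyr.
After the substitution the codon is UAA → Stop.
The new codon is a stop codon, so this is a nonsense mutation.

nonsense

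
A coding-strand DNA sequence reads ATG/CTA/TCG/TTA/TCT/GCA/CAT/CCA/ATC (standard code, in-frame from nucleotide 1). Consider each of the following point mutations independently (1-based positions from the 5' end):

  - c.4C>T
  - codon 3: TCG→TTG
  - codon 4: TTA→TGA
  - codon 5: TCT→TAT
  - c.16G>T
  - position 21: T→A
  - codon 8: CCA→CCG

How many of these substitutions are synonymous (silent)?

Codon 2: CTA (Leu) → TTA (Leu) — synonymous.
Codon 3: TCG (Ser) → TTG (Leu) — missense.
Codon 4: TTA (Leu) → TGA (Stop) — nonsense.
Codon 5: TCT (Ser) → TAT (Tyr) — missense.
Codon 6: GCA (Ala) → TCA (Ser) — missense.
Codon 7: CAT (His) → CAA (Gln) — missense.
Codon 8: CCA (Pro) → CCG (Pro) — synonymous.
Synonymous: 2 of 7.

2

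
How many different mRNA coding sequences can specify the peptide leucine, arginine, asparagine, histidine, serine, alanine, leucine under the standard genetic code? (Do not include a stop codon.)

Leu: 6 codons.
Arg: 6 codons.
Asn: 2 codons.
His: 2 codons.
Ser: 6 codons.
Ala: 4 codons.
Leu: 6 codons.
6 × 6 × 2 × 2 × 6 × 4 × 6 = 20736.

20736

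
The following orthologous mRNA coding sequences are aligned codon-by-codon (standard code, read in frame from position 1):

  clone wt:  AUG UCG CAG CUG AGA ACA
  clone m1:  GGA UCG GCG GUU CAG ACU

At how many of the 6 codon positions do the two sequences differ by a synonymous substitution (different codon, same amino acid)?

1

Codon 1: AUG Met / GGA Gly — nonsynonymous.
Codon 2: UCG Ser / UCG Ser — identical.
Codon 3: CAG Gln / GCG Ala — nonsynonymous.
Codon 4: CUG Leu / GUU Val — nonsynonymous.
Codon 5: AGA Arg / CAG Gln — nonsynonymous.
Codon 6: ACA Thr / ACU Thr — synonymous.
Synonymous differences: 1.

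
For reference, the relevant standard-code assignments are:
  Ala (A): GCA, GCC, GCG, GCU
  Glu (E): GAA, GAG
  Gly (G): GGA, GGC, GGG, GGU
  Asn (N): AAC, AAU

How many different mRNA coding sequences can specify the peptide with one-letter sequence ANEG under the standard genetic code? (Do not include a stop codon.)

Ala: 4 codons.
Asn: 2 codons.
Glu: 2 codons.
Gly: 4 codons.
4 × 2 × 2 × 4 = 64.

64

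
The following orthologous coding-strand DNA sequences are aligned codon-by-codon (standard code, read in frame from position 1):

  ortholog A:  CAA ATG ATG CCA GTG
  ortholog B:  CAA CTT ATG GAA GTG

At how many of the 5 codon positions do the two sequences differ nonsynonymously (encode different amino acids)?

Codon 1: CAA Gln / CAA Gln — identical.
Codon 2: ATG Met / CTT Leu — nonsynonymous.
Codon 3: ATG Met / ATG Met — identical.
Codon 4: CCA Pro / GAA Glu — nonsynonymous.
Codon 5: GTG Val / GTG Val — identical.
Nonsynonymous differences: 2.

2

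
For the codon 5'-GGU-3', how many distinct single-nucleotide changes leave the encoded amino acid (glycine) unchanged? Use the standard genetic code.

3

Position 1: none → 0 synonymous.
Position 2: none → 0 synonymous.
Position 3: GGC, GGA, GGG → 3 synonymous.
Total: 0 + 0 + 3 = 3.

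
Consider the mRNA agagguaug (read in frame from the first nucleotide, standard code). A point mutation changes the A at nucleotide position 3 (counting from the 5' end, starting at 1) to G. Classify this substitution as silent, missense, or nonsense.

silent

Position 3 falls in codon 1: AGA → Arg.
After the substitution the codon is AGG → Arg.
Both encode Arg, so the change is synonymous.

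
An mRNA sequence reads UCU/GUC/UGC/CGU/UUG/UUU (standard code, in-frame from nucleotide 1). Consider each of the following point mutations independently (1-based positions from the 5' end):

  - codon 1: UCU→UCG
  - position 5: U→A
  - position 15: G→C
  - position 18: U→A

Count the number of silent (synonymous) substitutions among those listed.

1

Codon 1: UCU (Ser) → UCG (Ser) — synonymous.
Codon 2: GUC (Val) → GAC (Asp) — missense.
Codon 5: UUG (Leu) → UUC (Phe) — missense.
Codon 6: UUU (Phe) → UUA (Leu) — missense.
Synonymous: 1 of 4.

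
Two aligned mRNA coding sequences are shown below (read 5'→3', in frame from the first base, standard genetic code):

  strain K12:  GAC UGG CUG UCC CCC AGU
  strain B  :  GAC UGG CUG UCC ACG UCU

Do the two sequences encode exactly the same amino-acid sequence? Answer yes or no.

no

Codon 1: GAC Asp / GAC Asp — identical.
Codon 2: UGG Trp / UGG Trp — identical.
Codon 3: CUG Leu / CUG Leu — identical.
Codon 4: UCC Ser / UCC Ser — identical.
Codon 5: CCC Pro / ACG Thr — nonsynonymous.
Codon 6: AGU Ser / UCU Ser — synonymous.
Nonsynonymous differences: 1 → different protein.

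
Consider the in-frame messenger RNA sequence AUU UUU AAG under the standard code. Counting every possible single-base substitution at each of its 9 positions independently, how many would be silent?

Codon 1 (AUU, Ile): 2 synonymous substitutions.
Codon 2 (UUU, Phe): 1 synonymous substitution.
Codon 3 (AAG, Lys): 1 synonymous substitution.
Total: 2 + 1 + 1 = 4.

4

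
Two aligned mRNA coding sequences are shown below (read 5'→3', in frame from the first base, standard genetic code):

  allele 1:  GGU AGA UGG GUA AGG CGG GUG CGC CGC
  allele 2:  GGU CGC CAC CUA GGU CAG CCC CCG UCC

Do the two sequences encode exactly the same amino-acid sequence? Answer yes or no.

no

Codon 1: GGU Gly / GGU Gly — identical.
Codon 2: AGA Arg / CGC Arg — synonymous.
Codon 3: UGG Trp / CAC His — nonsynonymous.
Codon 4: GUA Val / CUA Leu — nonsynonymous.
Codon 5: AGG Arg / GGU Gly — nonsynonymous.
Codon 6: CGG Arg / CAG Gln — nonsynonymous.
Codon 7: GUG Val / CCC Pro — nonsynonymous.
Codon 8: CGC Arg / CCG Pro — nonsynonymous.
Codon 9: CGC Arg / UCC Ser — nonsynonymous.
Nonsynonymous differences: 7 → different protein.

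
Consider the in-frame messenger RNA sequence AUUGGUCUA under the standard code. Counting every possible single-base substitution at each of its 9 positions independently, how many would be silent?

Codon 1 (AUU, Ile): 2 synonymous substitutions.
Codon 2 (GGU, Gly): 3 synonymous substitutions.
Codon 3 (CUA, Leu): 4 synonymous substitutions.
Total: 2 + 3 + 4 = 9.

9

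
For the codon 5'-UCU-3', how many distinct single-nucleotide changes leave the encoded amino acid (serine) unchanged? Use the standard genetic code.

3

Position 1: none → 0 synonymous.
Position 2: none → 0 synonymous.
Position 3: UCC, UCA, UCG → 3 synonymous.
Total: 0 + 0 + 3 = 3.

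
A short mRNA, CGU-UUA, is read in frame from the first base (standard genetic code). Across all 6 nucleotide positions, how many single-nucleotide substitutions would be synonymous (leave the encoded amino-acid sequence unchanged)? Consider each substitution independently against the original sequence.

5

Codon 1 (CGU, Arg): 3 synonymous substitutions.
Codon 2 (UUA, Leu): 2 synonymous substitutions.
Total: 3 + 2 = 5.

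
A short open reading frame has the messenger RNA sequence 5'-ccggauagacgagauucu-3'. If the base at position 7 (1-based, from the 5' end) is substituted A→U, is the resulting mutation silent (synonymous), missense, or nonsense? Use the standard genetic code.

Position 7 falls in codon 3: AGA → Arg.
After the substitution the codon is UGA → Stop.
The new codon is a stop codon, so this is a nonsense mutation.

nonsense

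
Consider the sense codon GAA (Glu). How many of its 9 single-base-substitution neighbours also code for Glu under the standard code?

Position 1: none → 0 synonymous.
Position 2: none → 0 synonymous.
Position 3: GAG → 1 synonymous.
Total: 0 + 0 + 1 = 1.

1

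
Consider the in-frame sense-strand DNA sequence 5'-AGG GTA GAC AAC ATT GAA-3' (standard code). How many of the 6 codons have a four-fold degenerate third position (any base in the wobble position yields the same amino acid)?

1

Codon 1 AGG (Arg): third position 2-fold.
Codon 2 GTA (Val): third position 4-fold.
Codon 3 GAC (Asp): third position 2-fold.
Codon 4 AAC (Asn): third position 2-fold.
Codon 5 ATT (Ile): third position 3-fold.
Codon 6 GAA (Glu): third position 2-fold.
Four-fold degenerate third positions: 1.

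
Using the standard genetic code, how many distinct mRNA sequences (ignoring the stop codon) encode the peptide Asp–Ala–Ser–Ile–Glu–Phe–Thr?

2304

Asp: 2 codons.
Ala: 4 codons.
Ser: 6 codons.
Ile: 3 codons.
Glu: 2 codons.
Phe: 2 codons.
Thr: 4 codons.
2 × 4 × 6 × 3 × 2 × 2 × 4 = 2304.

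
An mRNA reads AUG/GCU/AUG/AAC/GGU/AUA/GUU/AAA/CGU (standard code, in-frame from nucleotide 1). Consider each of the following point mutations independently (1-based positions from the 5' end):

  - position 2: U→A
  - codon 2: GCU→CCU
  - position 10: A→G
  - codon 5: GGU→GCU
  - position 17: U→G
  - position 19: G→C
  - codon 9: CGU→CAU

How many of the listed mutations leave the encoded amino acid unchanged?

0

Codon 1: AUG (Met) → AAG (Lys) — missense.
Codon 2: GCU (Ala) → CCU (Pro) — missense.
Codon 4: AAC (Asn) → GAC (Asp) — missense.
Codon 5: GGU (Gly) → GCU (Ala) — missense.
Codon 6: AUA (Ile) → AGA (Arg) — missense.
Codon 7: GUU (Val) → CUU (Leu) — missense.
Codon 9: CGU (Arg) → CAU (His) — missense.
Synonymous: 0 of 7.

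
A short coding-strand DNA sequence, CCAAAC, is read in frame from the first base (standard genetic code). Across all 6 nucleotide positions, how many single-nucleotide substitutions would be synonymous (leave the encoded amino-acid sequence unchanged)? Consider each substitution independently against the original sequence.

4

Codon 1 (CCA, Pro): 3 synonymous substitutions.
Codon 2 (AAC, Asn): 1 synonymous substitution.
Total: 3 + 1 = 4.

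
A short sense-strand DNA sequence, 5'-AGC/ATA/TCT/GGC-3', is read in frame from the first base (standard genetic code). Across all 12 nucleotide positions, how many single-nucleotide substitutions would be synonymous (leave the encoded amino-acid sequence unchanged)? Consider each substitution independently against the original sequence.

Codon 1 (AGC, Ser): 1 synonymous substitution.
Codon 2 (ATA, Ile): 2 synonymous substitutions.
Codon 3 (TCT, Ser): 3 synonymous substitutions.
Codon 4 (GGC, Gly): 3 synonymous substitutions.
Total: 1 + 2 + 3 + 3 = 9.

9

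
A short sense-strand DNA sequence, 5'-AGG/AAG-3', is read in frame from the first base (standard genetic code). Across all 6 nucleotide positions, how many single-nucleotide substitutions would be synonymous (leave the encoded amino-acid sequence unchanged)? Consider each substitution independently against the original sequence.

Codon 1 (AGG, Arg): 2 synonymous substitutions.
Codon 2 (AAG, Lys): 1 synonymous substitution.
Total: 2 + 1 = 3.

3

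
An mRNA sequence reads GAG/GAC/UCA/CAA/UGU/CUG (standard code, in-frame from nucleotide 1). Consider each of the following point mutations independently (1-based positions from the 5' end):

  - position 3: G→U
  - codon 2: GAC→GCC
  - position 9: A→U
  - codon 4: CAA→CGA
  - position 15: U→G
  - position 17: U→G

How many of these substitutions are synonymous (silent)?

Codon 1: GAG (Glu) → GAU (Asp) — missense.
Codon 2: GAC (Asp) → GCC (Ala) — missense.
Codon 3: UCA (Ser) → UCU (Ser) — synonymous.
Codon 4: CAA (Gln) → CGA (Arg) — missense.
Codon 5: UGU (Cys) → UGG (Trp) — missense.
Codon 6: CUG (Leu) → CGG (Arg) — missense.
Synonymous: 1 of 6.

1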